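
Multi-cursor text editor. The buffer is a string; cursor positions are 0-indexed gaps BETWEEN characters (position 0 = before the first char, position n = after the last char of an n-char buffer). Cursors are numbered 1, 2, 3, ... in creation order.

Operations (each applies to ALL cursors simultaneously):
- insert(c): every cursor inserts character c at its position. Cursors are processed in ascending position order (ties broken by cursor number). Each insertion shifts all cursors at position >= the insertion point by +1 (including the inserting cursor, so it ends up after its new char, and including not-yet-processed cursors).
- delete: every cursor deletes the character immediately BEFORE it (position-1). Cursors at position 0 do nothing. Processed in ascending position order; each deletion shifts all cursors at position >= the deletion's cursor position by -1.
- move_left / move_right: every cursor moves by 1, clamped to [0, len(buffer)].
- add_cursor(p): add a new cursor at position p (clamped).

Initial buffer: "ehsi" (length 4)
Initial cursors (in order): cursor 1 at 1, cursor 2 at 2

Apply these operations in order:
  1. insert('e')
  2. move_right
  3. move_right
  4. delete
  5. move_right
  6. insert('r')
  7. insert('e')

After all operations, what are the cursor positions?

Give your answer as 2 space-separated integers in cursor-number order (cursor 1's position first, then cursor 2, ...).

Answer: 8 8

Derivation:
After op 1 (insert('e')): buffer="eehesi" (len 6), cursors c1@2 c2@4, authorship .1.2..
After op 2 (move_right): buffer="eehesi" (len 6), cursors c1@3 c2@5, authorship .1.2..
After op 3 (move_right): buffer="eehesi" (len 6), cursors c1@4 c2@6, authorship .1.2..
After op 4 (delete): buffer="eehs" (len 4), cursors c1@3 c2@4, authorship .1..
After op 5 (move_right): buffer="eehs" (len 4), cursors c1@4 c2@4, authorship .1..
After op 6 (insert('r')): buffer="eehsrr" (len 6), cursors c1@6 c2@6, authorship .1..12
After op 7 (insert('e')): buffer="eehsrree" (len 8), cursors c1@8 c2@8, authorship .1..1212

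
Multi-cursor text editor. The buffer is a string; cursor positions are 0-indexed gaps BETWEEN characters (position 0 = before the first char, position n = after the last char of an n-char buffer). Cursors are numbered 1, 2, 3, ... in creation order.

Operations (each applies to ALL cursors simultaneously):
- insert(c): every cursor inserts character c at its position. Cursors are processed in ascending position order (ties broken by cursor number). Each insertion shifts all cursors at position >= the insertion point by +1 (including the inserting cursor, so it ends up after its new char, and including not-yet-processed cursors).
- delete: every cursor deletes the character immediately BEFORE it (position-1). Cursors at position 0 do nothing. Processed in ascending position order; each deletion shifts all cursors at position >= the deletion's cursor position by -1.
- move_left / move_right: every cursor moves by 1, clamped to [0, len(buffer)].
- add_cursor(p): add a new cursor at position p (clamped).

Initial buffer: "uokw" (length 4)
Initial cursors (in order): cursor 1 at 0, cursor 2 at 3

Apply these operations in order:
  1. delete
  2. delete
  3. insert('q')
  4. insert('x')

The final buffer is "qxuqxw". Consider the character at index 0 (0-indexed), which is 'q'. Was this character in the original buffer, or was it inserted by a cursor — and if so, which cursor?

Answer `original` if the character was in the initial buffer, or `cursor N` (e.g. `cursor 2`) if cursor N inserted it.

After op 1 (delete): buffer="uow" (len 3), cursors c1@0 c2@2, authorship ...
After op 2 (delete): buffer="uw" (len 2), cursors c1@0 c2@1, authorship ..
After op 3 (insert('q')): buffer="quqw" (len 4), cursors c1@1 c2@3, authorship 1.2.
After op 4 (insert('x')): buffer="qxuqxw" (len 6), cursors c1@2 c2@5, authorship 11.22.
Authorship (.=original, N=cursor N): 1 1 . 2 2 .
Index 0: author = 1

Answer: cursor 1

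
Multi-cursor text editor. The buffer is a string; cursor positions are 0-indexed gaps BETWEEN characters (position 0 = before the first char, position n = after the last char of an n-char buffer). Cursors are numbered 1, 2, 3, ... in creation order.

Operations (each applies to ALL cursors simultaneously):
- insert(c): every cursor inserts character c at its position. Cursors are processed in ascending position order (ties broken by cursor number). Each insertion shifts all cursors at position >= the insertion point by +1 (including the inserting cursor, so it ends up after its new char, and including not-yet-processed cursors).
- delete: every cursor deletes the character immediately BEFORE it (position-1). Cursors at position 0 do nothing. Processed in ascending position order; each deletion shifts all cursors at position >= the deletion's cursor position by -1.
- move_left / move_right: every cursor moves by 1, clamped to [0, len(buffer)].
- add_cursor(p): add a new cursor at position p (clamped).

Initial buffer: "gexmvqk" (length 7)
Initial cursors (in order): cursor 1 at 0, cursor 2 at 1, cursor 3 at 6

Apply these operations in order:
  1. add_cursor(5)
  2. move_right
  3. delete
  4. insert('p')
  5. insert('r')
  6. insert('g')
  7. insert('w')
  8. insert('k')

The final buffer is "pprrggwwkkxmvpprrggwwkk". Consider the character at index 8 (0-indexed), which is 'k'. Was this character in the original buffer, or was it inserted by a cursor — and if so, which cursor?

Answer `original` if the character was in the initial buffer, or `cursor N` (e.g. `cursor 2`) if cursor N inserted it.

After op 1 (add_cursor(5)): buffer="gexmvqk" (len 7), cursors c1@0 c2@1 c4@5 c3@6, authorship .......
After op 2 (move_right): buffer="gexmvqk" (len 7), cursors c1@1 c2@2 c4@6 c3@7, authorship .......
After op 3 (delete): buffer="xmv" (len 3), cursors c1@0 c2@0 c3@3 c4@3, authorship ...
After op 4 (insert('p')): buffer="ppxmvpp" (len 7), cursors c1@2 c2@2 c3@7 c4@7, authorship 12...34
After op 5 (insert('r')): buffer="pprrxmvpprr" (len 11), cursors c1@4 c2@4 c3@11 c4@11, authorship 1212...3434
After op 6 (insert('g')): buffer="pprrggxmvpprrgg" (len 15), cursors c1@6 c2@6 c3@15 c4@15, authorship 121212...343434
After op 7 (insert('w')): buffer="pprrggwwxmvpprrggww" (len 19), cursors c1@8 c2@8 c3@19 c4@19, authorship 12121212...34343434
After op 8 (insert('k')): buffer="pprrggwwkkxmvpprrggwwkk" (len 23), cursors c1@10 c2@10 c3@23 c4@23, authorship 1212121212...3434343434
Authorship (.=original, N=cursor N): 1 2 1 2 1 2 1 2 1 2 . . . 3 4 3 4 3 4 3 4 3 4
Index 8: author = 1

Answer: cursor 1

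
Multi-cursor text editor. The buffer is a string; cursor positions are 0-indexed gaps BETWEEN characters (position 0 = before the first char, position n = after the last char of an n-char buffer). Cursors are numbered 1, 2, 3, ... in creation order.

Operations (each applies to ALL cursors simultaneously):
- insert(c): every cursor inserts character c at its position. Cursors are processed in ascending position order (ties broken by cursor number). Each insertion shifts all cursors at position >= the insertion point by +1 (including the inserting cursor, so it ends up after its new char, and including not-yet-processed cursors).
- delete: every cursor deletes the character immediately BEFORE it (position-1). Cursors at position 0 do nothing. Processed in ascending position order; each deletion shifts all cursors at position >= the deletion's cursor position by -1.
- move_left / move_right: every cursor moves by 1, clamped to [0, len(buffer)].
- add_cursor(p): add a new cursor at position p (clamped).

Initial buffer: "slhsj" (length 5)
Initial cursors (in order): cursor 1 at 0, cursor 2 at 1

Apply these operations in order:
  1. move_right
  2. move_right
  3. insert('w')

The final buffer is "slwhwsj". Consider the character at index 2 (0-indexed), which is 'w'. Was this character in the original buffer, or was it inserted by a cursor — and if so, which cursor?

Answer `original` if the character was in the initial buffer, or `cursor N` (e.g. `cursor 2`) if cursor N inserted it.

After op 1 (move_right): buffer="slhsj" (len 5), cursors c1@1 c2@2, authorship .....
After op 2 (move_right): buffer="slhsj" (len 5), cursors c1@2 c2@3, authorship .....
After op 3 (insert('w')): buffer="slwhwsj" (len 7), cursors c1@3 c2@5, authorship ..1.2..
Authorship (.=original, N=cursor N): . . 1 . 2 . .
Index 2: author = 1

Answer: cursor 1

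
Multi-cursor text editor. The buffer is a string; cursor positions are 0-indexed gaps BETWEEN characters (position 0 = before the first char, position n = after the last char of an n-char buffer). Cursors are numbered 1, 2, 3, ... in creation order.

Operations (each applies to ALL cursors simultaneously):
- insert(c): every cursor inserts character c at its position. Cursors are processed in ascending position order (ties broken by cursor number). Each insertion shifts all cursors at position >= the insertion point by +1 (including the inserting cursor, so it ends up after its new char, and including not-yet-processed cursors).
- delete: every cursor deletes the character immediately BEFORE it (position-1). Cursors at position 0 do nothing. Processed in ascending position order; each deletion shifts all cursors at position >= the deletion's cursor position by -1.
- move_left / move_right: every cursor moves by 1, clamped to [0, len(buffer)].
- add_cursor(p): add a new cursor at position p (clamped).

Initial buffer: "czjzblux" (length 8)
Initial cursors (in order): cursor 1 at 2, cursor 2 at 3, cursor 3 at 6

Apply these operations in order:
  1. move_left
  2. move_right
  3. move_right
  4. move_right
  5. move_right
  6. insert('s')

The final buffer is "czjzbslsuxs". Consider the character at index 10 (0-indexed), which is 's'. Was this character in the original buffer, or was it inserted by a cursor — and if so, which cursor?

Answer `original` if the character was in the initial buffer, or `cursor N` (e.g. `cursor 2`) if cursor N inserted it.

Answer: cursor 3

Derivation:
After op 1 (move_left): buffer="czjzblux" (len 8), cursors c1@1 c2@2 c3@5, authorship ........
After op 2 (move_right): buffer="czjzblux" (len 8), cursors c1@2 c2@3 c3@6, authorship ........
After op 3 (move_right): buffer="czjzblux" (len 8), cursors c1@3 c2@4 c3@7, authorship ........
After op 4 (move_right): buffer="czjzblux" (len 8), cursors c1@4 c2@5 c3@8, authorship ........
After op 5 (move_right): buffer="czjzblux" (len 8), cursors c1@5 c2@6 c3@8, authorship ........
After op 6 (insert('s')): buffer="czjzbslsuxs" (len 11), cursors c1@6 c2@8 c3@11, authorship .....1.2..3
Authorship (.=original, N=cursor N): . . . . . 1 . 2 . . 3
Index 10: author = 3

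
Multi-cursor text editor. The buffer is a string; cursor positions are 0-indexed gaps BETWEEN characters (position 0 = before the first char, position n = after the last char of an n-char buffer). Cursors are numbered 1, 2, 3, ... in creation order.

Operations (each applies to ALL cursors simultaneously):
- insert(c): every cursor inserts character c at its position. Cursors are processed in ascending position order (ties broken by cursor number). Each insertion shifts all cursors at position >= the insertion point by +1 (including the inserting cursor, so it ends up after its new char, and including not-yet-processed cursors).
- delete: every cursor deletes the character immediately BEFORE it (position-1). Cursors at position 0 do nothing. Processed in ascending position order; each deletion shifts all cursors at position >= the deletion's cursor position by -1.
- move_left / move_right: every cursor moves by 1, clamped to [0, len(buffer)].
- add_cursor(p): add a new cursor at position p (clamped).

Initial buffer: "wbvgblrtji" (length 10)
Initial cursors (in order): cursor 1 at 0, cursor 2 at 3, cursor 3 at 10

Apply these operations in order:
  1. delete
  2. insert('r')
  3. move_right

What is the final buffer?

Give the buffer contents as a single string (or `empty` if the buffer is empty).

After op 1 (delete): buffer="wbgblrtj" (len 8), cursors c1@0 c2@2 c3@8, authorship ........
After op 2 (insert('r')): buffer="rwbrgblrtjr" (len 11), cursors c1@1 c2@4 c3@11, authorship 1..2......3
After op 3 (move_right): buffer="rwbrgblrtjr" (len 11), cursors c1@2 c2@5 c3@11, authorship 1..2......3

Answer: rwbrgblrtjr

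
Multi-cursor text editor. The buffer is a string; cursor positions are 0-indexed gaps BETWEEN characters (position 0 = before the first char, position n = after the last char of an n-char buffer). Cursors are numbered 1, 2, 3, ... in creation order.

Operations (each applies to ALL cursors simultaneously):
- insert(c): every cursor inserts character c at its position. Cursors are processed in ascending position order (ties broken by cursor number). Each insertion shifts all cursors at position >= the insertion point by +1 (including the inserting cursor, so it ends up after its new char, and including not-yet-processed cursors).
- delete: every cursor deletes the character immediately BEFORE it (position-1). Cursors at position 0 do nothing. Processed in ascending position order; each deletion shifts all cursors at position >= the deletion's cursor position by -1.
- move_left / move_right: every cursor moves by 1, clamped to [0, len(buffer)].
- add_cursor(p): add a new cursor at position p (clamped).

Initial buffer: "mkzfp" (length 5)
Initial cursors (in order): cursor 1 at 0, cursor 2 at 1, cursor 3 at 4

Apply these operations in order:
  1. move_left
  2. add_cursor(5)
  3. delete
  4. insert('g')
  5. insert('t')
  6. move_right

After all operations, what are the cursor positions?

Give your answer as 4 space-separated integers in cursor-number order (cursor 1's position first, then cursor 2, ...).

Answer: 5 5 9 11

Derivation:
After op 1 (move_left): buffer="mkzfp" (len 5), cursors c1@0 c2@0 c3@3, authorship .....
After op 2 (add_cursor(5)): buffer="mkzfp" (len 5), cursors c1@0 c2@0 c3@3 c4@5, authorship .....
After op 3 (delete): buffer="mkf" (len 3), cursors c1@0 c2@0 c3@2 c4@3, authorship ...
After op 4 (insert('g')): buffer="ggmkgfg" (len 7), cursors c1@2 c2@2 c3@5 c4@7, authorship 12..3.4
After op 5 (insert('t')): buffer="ggttmkgtfgt" (len 11), cursors c1@4 c2@4 c3@8 c4@11, authorship 1212..33.44
After op 6 (move_right): buffer="ggttmkgtfgt" (len 11), cursors c1@5 c2@5 c3@9 c4@11, authorship 1212..33.44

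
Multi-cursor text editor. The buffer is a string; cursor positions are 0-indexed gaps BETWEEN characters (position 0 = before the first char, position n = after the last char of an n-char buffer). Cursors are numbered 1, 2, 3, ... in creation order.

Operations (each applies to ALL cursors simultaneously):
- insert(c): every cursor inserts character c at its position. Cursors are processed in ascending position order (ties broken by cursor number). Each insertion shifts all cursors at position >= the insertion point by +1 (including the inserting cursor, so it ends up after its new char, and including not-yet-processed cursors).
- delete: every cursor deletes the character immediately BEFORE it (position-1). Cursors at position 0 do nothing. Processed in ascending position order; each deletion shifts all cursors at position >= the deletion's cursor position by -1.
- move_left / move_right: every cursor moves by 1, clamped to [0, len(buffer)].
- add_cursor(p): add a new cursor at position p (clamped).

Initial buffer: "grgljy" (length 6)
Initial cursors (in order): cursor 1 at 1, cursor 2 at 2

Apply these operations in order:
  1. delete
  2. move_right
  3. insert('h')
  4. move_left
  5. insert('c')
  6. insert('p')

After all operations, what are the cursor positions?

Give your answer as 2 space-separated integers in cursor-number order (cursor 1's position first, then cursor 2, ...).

After op 1 (delete): buffer="gljy" (len 4), cursors c1@0 c2@0, authorship ....
After op 2 (move_right): buffer="gljy" (len 4), cursors c1@1 c2@1, authorship ....
After op 3 (insert('h')): buffer="ghhljy" (len 6), cursors c1@3 c2@3, authorship .12...
After op 4 (move_left): buffer="ghhljy" (len 6), cursors c1@2 c2@2, authorship .12...
After op 5 (insert('c')): buffer="ghcchljy" (len 8), cursors c1@4 c2@4, authorship .1122...
After op 6 (insert('p')): buffer="ghccpphljy" (len 10), cursors c1@6 c2@6, authorship .112122...

Answer: 6 6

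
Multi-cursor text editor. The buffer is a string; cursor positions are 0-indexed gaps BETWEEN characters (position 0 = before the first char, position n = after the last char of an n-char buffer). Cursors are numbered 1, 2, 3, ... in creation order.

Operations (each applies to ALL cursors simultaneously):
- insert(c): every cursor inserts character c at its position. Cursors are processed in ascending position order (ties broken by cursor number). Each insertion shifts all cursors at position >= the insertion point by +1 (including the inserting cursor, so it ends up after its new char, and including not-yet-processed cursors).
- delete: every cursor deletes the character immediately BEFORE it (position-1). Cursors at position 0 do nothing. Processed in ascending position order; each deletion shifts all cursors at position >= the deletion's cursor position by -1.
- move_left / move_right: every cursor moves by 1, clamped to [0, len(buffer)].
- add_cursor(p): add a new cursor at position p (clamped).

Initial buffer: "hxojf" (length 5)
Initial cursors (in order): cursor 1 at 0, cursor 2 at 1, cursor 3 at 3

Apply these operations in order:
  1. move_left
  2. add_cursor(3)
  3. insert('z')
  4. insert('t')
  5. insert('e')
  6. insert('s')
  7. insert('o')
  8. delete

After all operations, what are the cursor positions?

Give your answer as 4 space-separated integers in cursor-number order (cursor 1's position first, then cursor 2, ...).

Answer: 8 8 14 19

Derivation:
After op 1 (move_left): buffer="hxojf" (len 5), cursors c1@0 c2@0 c3@2, authorship .....
After op 2 (add_cursor(3)): buffer="hxojf" (len 5), cursors c1@0 c2@0 c3@2 c4@3, authorship .....
After op 3 (insert('z')): buffer="zzhxzozjf" (len 9), cursors c1@2 c2@2 c3@5 c4@7, authorship 12..3.4..
After op 4 (insert('t')): buffer="zztthxztoztjf" (len 13), cursors c1@4 c2@4 c3@8 c4@11, authorship 1212..33.44..
After op 5 (insert('e')): buffer="zztteehxzteoztejf" (len 17), cursors c1@6 c2@6 c3@11 c4@15, authorship 121212..333.444..
After op 6 (insert('s')): buffer="zztteesshxztesoztesjf" (len 21), cursors c1@8 c2@8 c3@14 c4@19, authorship 12121212..3333.4444..
After op 7 (insert('o')): buffer="zztteessoohxztesooztesojf" (len 25), cursors c1@10 c2@10 c3@17 c4@23, authorship 1212121212..33333.44444..
After op 8 (delete): buffer="zztteesshxztesoztesjf" (len 21), cursors c1@8 c2@8 c3@14 c4@19, authorship 12121212..3333.4444..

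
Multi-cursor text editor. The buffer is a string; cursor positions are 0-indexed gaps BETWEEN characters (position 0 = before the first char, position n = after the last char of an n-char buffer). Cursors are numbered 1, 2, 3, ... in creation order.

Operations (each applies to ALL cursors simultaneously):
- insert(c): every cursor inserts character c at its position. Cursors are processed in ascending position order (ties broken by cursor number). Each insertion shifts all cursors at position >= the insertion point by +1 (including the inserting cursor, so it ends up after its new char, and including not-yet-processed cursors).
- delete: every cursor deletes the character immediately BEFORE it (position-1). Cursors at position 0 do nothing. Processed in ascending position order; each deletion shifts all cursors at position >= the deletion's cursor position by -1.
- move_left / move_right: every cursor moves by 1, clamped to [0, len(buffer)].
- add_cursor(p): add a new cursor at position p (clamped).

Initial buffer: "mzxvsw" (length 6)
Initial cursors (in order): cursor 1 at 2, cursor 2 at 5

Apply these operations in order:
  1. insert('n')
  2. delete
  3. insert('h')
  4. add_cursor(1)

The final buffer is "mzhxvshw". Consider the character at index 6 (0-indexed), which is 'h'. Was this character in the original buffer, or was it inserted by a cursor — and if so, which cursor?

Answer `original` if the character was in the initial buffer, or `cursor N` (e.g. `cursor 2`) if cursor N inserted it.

Answer: cursor 2

Derivation:
After op 1 (insert('n')): buffer="mznxvsnw" (len 8), cursors c1@3 c2@7, authorship ..1...2.
After op 2 (delete): buffer="mzxvsw" (len 6), cursors c1@2 c2@5, authorship ......
After op 3 (insert('h')): buffer="mzhxvshw" (len 8), cursors c1@3 c2@7, authorship ..1...2.
After op 4 (add_cursor(1)): buffer="mzhxvshw" (len 8), cursors c3@1 c1@3 c2@7, authorship ..1...2.
Authorship (.=original, N=cursor N): . . 1 . . . 2 .
Index 6: author = 2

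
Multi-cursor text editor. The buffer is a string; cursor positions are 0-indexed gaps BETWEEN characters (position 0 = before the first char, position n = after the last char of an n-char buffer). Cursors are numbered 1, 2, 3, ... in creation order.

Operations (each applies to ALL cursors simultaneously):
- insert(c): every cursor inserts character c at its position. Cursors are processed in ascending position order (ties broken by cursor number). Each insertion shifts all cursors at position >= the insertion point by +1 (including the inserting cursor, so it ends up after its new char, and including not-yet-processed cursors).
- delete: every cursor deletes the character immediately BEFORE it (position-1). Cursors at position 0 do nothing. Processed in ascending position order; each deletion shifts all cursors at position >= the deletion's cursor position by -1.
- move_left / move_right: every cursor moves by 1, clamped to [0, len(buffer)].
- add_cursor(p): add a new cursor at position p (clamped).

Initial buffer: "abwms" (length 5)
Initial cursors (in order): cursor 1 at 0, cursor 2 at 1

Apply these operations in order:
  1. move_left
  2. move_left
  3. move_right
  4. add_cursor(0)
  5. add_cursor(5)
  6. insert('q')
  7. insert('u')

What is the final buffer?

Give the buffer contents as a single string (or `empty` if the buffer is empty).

Answer: quaqquubwmsqu

Derivation:
After op 1 (move_left): buffer="abwms" (len 5), cursors c1@0 c2@0, authorship .....
After op 2 (move_left): buffer="abwms" (len 5), cursors c1@0 c2@0, authorship .....
After op 3 (move_right): buffer="abwms" (len 5), cursors c1@1 c2@1, authorship .....
After op 4 (add_cursor(0)): buffer="abwms" (len 5), cursors c3@0 c1@1 c2@1, authorship .....
After op 5 (add_cursor(5)): buffer="abwms" (len 5), cursors c3@0 c1@1 c2@1 c4@5, authorship .....
After op 6 (insert('q')): buffer="qaqqbwmsq" (len 9), cursors c3@1 c1@4 c2@4 c4@9, authorship 3.12....4
After op 7 (insert('u')): buffer="quaqquubwmsqu" (len 13), cursors c3@2 c1@7 c2@7 c4@13, authorship 33.1212....44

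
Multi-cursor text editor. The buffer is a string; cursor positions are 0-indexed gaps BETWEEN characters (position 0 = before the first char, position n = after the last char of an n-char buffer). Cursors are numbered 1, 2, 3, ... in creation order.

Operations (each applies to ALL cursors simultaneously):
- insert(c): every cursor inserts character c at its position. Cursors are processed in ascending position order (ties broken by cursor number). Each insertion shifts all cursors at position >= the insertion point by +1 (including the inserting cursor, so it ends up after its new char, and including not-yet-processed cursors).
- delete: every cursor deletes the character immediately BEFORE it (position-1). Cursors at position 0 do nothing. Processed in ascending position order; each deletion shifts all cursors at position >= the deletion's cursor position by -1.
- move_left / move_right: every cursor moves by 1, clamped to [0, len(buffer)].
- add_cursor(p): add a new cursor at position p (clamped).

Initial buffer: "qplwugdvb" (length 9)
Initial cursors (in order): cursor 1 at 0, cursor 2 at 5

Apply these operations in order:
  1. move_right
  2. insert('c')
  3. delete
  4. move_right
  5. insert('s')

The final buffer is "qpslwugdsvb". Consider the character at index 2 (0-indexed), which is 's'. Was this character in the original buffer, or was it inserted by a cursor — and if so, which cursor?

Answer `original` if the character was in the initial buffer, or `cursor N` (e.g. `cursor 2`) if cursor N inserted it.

After op 1 (move_right): buffer="qplwugdvb" (len 9), cursors c1@1 c2@6, authorship .........
After op 2 (insert('c')): buffer="qcplwugcdvb" (len 11), cursors c1@2 c2@8, authorship .1.....2...
After op 3 (delete): buffer="qplwugdvb" (len 9), cursors c1@1 c2@6, authorship .........
After op 4 (move_right): buffer="qplwugdvb" (len 9), cursors c1@2 c2@7, authorship .........
After op 5 (insert('s')): buffer="qpslwugdsvb" (len 11), cursors c1@3 c2@9, authorship ..1.....2..
Authorship (.=original, N=cursor N): . . 1 . . . . . 2 . .
Index 2: author = 1

Answer: cursor 1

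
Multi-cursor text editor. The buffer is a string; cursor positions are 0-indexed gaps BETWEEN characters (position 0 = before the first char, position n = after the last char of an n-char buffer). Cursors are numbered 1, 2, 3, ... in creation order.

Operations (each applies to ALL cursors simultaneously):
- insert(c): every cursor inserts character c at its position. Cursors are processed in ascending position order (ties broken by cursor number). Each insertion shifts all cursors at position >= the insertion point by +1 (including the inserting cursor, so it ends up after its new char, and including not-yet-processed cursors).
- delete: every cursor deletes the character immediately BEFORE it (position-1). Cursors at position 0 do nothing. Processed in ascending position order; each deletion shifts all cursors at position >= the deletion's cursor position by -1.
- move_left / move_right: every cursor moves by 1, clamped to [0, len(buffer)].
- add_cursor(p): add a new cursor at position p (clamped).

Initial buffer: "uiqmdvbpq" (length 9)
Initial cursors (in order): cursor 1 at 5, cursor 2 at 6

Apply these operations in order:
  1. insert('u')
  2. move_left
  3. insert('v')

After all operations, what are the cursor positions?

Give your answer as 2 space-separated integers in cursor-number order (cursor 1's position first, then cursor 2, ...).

After op 1 (insert('u')): buffer="uiqmduvubpq" (len 11), cursors c1@6 c2@8, authorship .....1.2...
After op 2 (move_left): buffer="uiqmduvubpq" (len 11), cursors c1@5 c2@7, authorship .....1.2...
After op 3 (insert('v')): buffer="uiqmdvuvvubpq" (len 13), cursors c1@6 c2@9, authorship .....11.22...

Answer: 6 9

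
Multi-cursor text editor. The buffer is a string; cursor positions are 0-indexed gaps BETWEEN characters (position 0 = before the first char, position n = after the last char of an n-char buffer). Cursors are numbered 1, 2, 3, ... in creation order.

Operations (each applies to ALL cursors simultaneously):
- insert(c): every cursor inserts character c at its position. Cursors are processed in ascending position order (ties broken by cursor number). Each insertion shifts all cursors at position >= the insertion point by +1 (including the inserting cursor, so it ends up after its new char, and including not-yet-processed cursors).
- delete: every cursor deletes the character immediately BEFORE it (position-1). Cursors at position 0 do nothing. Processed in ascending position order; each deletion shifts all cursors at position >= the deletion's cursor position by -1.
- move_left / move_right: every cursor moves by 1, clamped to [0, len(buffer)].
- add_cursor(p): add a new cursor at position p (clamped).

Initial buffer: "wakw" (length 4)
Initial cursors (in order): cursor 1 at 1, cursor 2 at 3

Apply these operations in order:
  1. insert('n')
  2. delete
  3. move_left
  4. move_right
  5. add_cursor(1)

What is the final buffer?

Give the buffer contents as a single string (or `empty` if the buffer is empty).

After op 1 (insert('n')): buffer="wnaknw" (len 6), cursors c1@2 c2@5, authorship .1..2.
After op 2 (delete): buffer="wakw" (len 4), cursors c1@1 c2@3, authorship ....
After op 3 (move_left): buffer="wakw" (len 4), cursors c1@0 c2@2, authorship ....
After op 4 (move_right): buffer="wakw" (len 4), cursors c1@1 c2@3, authorship ....
After op 5 (add_cursor(1)): buffer="wakw" (len 4), cursors c1@1 c3@1 c2@3, authorship ....

Answer: wakw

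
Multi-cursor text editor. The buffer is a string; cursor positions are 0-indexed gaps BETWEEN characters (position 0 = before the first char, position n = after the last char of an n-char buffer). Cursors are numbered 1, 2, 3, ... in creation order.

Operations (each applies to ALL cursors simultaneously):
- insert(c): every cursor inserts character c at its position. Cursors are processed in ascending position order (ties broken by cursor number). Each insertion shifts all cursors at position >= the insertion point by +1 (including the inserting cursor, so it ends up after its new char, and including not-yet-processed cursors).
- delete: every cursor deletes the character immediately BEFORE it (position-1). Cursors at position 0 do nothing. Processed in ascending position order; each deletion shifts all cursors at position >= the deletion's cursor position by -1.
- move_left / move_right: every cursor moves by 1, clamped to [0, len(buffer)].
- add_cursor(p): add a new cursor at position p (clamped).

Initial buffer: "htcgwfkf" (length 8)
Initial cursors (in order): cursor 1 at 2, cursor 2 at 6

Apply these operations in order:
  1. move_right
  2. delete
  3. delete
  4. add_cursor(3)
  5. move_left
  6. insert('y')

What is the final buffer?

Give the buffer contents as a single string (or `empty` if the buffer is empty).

After op 1 (move_right): buffer="htcgwfkf" (len 8), cursors c1@3 c2@7, authorship ........
After op 2 (delete): buffer="htgwff" (len 6), cursors c1@2 c2@5, authorship ......
After op 3 (delete): buffer="hgwf" (len 4), cursors c1@1 c2@3, authorship ....
After op 4 (add_cursor(3)): buffer="hgwf" (len 4), cursors c1@1 c2@3 c3@3, authorship ....
After op 5 (move_left): buffer="hgwf" (len 4), cursors c1@0 c2@2 c3@2, authorship ....
After op 6 (insert('y')): buffer="yhgyywf" (len 7), cursors c1@1 c2@5 c3@5, authorship 1..23..

Answer: yhgyywf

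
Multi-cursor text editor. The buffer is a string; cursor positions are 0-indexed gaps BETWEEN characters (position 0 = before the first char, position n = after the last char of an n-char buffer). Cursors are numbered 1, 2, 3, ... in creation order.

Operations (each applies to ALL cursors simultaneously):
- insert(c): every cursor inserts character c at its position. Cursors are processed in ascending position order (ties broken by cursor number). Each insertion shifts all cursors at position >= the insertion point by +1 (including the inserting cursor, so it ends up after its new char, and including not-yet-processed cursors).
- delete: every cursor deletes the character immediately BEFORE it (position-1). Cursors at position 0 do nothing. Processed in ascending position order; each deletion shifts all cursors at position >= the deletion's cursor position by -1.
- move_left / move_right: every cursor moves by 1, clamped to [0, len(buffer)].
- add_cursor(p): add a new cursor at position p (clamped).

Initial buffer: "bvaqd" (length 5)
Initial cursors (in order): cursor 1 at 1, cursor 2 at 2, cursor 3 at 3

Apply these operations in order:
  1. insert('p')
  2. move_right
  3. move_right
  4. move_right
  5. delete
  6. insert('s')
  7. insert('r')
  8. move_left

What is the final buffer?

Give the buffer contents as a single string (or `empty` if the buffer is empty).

After op 1 (insert('p')): buffer="bpvpapqd" (len 8), cursors c1@2 c2@4 c3@6, authorship .1.2.3..
After op 2 (move_right): buffer="bpvpapqd" (len 8), cursors c1@3 c2@5 c3@7, authorship .1.2.3..
After op 3 (move_right): buffer="bpvpapqd" (len 8), cursors c1@4 c2@6 c3@8, authorship .1.2.3..
After op 4 (move_right): buffer="bpvpapqd" (len 8), cursors c1@5 c2@7 c3@8, authorship .1.2.3..
After op 5 (delete): buffer="bpvpp" (len 5), cursors c1@4 c2@5 c3@5, authorship .1.23
After op 6 (insert('s')): buffer="bpvpspss" (len 8), cursors c1@5 c2@8 c3@8, authorship .1.21323
After op 7 (insert('r')): buffer="bpvpsrpssrr" (len 11), cursors c1@6 c2@11 c3@11, authorship .1.21132323
After op 8 (move_left): buffer="bpvpsrpssrr" (len 11), cursors c1@5 c2@10 c3@10, authorship .1.21132323

Answer: bpvpsrpssrr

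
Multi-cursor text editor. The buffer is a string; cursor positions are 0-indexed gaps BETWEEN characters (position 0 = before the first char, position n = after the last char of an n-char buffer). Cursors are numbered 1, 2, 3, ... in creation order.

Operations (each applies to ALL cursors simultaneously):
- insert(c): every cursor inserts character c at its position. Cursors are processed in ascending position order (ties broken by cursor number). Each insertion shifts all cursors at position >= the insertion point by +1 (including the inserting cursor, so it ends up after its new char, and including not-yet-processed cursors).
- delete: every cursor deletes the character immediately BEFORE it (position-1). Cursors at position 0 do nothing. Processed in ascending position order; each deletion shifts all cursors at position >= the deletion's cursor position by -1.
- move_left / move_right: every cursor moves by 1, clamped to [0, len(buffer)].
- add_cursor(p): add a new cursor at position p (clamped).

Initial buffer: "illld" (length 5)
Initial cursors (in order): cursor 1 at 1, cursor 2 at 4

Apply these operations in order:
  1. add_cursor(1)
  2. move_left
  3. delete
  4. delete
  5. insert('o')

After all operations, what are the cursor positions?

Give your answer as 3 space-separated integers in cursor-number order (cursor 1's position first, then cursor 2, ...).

After op 1 (add_cursor(1)): buffer="illld" (len 5), cursors c1@1 c3@1 c2@4, authorship .....
After op 2 (move_left): buffer="illld" (len 5), cursors c1@0 c3@0 c2@3, authorship .....
After op 3 (delete): buffer="illd" (len 4), cursors c1@0 c3@0 c2@2, authorship ....
After op 4 (delete): buffer="ild" (len 3), cursors c1@0 c3@0 c2@1, authorship ...
After op 5 (insert('o')): buffer="ooiold" (len 6), cursors c1@2 c3@2 c2@4, authorship 13.2..

Answer: 2 4 2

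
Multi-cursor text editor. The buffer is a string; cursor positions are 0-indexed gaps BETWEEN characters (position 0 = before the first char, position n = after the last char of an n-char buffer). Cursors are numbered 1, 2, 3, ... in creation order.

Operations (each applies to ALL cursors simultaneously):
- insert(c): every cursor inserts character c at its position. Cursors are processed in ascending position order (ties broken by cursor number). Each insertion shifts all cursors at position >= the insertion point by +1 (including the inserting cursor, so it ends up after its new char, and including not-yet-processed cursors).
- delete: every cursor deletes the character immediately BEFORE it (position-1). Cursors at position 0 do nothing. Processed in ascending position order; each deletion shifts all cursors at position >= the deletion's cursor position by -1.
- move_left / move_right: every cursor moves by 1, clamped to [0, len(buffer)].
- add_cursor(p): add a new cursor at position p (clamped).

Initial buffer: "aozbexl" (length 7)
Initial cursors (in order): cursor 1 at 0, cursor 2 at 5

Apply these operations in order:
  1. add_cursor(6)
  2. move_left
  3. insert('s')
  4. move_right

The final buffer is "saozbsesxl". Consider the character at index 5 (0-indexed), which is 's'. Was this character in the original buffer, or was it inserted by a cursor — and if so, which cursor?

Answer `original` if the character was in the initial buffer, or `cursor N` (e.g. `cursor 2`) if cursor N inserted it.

Answer: cursor 2

Derivation:
After op 1 (add_cursor(6)): buffer="aozbexl" (len 7), cursors c1@0 c2@5 c3@6, authorship .......
After op 2 (move_left): buffer="aozbexl" (len 7), cursors c1@0 c2@4 c3@5, authorship .......
After op 3 (insert('s')): buffer="saozbsesxl" (len 10), cursors c1@1 c2@6 c3@8, authorship 1....2.3..
After op 4 (move_right): buffer="saozbsesxl" (len 10), cursors c1@2 c2@7 c3@9, authorship 1....2.3..
Authorship (.=original, N=cursor N): 1 . . . . 2 . 3 . .
Index 5: author = 2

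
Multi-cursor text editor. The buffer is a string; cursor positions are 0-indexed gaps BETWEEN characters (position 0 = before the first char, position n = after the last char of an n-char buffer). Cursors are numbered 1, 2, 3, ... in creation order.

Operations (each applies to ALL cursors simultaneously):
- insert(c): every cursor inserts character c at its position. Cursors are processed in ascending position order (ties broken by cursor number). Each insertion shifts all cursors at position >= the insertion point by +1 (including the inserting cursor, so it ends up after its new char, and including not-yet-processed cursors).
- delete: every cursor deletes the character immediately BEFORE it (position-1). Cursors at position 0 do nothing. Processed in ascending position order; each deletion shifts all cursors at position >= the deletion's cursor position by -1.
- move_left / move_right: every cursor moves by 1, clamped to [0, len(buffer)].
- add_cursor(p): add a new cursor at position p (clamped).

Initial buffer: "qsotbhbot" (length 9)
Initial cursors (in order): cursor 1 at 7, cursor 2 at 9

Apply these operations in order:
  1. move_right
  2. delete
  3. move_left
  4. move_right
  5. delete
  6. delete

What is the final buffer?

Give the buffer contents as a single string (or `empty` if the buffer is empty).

After op 1 (move_right): buffer="qsotbhbot" (len 9), cursors c1@8 c2@9, authorship .........
After op 2 (delete): buffer="qsotbhb" (len 7), cursors c1@7 c2@7, authorship .......
After op 3 (move_left): buffer="qsotbhb" (len 7), cursors c1@6 c2@6, authorship .......
After op 4 (move_right): buffer="qsotbhb" (len 7), cursors c1@7 c2@7, authorship .......
After op 5 (delete): buffer="qsotb" (len 5), cursors c1@5 c2@5, authorship .....
After op 6 (delete): buffer="qso" (len 3), cursors c1@3 c2@3, authorship ...

Answer: qso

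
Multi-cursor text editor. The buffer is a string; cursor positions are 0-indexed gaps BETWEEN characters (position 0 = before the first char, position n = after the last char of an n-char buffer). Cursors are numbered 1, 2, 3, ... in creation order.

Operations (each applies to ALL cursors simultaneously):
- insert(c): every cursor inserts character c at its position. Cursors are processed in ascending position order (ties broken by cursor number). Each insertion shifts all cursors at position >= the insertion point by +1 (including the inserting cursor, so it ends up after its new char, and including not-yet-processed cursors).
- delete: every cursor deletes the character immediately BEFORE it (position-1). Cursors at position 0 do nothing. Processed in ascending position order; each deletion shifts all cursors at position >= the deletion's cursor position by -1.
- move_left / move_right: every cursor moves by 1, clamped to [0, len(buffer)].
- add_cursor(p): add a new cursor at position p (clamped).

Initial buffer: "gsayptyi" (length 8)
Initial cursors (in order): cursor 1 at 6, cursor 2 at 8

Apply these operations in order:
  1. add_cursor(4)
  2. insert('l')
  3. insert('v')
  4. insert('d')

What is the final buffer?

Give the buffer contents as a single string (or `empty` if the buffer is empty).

After op 1 (add_cursor(4)): buffer="gsayptyi" (len 8), cursors c3@4 c1@6 c2@8, authorship ........
After op 2 (insert('l')): buffer="gsaylptlyil" (len 11), cursors c3@5 c1@8 c2@11, authorship ....3..1..2
After op 3 (insert('v')): buffer="gsaylvptlvyilv" (len 14), cursors c3@6 c1@10 c2@14, authorship ....33..11..22
After op 4 (insert('d')): buffer="gsaylvdptlvdyilvd" (len 17), cursors c3@7 c1@12 c2@17, authorship ....333..111..222

Answer: gsaylvdptlvdyilvd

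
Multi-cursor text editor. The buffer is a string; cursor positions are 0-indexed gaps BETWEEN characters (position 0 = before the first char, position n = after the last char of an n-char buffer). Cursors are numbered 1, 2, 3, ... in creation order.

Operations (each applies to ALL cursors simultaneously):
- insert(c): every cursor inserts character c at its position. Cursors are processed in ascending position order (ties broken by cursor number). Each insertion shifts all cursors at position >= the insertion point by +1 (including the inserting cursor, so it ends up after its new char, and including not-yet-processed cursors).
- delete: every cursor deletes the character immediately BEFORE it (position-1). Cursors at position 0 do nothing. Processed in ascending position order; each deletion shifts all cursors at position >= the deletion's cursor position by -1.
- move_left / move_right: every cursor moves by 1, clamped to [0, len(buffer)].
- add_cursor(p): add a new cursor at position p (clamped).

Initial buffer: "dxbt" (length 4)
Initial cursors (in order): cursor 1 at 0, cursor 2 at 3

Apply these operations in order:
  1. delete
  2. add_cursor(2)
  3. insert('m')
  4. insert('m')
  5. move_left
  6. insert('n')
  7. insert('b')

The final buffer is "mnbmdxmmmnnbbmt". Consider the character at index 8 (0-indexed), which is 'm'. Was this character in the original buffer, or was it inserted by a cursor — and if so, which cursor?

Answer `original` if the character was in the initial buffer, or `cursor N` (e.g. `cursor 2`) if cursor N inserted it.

Answer: cursor 2

Derivation:
After op 1 (delete): buffer="dxt" (len 3), cursors c1@0 c2@2, authorship ...
After op 2 (add_cursor(2)): buffer="dxt" (len 3), cursors c1@0 c2@2 c3@2, authorship ...
After op 3 (insert('m')): buffer="mdxmmt" (len 6), cursors c1@1 c2@5 c3@5, authorship 1..23.
After op 4 (insert('m')): buffer="mmdxmmmmt" (len 9), cursors c1@2 c2@8 c3@8, authorship 11..2323.
After op 5 (move_left): buffer="mmdxmmmmt" (len 9), cursors c1@1 c2@7 c3@7, authorship 11..2323.
After op 6 (insert('n')): buffer="mnmdxmmmnnmt" (len 12), cursors c1@2 c2@10 c3@10, authorship 111..232233.
After op 7 (insert('b')): buffer="mnbmdxmmmnnbbmt" (len 15), cursors c1@3 c2@13 c3@13, authorship 1111..23223233.
Authorship (.=original, N=cursor N): 1 1 1 1 . . 2 3 2 2 3 2 3 3 .
Index 8: author = 2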